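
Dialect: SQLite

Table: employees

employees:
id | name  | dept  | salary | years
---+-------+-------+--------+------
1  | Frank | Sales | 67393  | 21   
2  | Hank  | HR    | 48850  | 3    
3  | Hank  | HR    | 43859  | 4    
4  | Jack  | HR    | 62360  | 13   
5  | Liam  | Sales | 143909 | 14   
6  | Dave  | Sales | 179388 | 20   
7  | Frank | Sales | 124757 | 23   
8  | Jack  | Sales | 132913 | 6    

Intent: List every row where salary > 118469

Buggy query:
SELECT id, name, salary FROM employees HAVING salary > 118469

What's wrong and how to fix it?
Bug: This is a non-aggregate query (no GROUP BY, no aggregates), so in SQLite the HAVING clause is invalid here; a row-level condition belongs in WHERE

Fix: Use WHERE for row-level filtering

Corrected query:
SELECT id, name, salary FROM employees WHERE salary > 118469

Result:
id | name  | salary
---+-------+-------
5  | Liam  | 143909
6  | Dave  | 179388
7  | Frank | 124757
8  | Jack  | 132913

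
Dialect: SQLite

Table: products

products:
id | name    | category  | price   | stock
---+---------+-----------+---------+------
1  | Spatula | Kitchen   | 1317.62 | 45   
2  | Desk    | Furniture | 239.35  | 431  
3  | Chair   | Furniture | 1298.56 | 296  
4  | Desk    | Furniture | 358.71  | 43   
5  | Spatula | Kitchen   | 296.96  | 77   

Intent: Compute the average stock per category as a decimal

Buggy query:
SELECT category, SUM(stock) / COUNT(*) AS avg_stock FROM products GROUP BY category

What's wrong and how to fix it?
Bug: SUM(stock) and COUNT(*) are both integers; the division truncates the fractional part

Fix: Multiply by 1.0 (or CAST to REAL) to force floating-point division

Corrected query:
SELECT category, SUM(stock) * 1.0 / COUNT(*) AS avg_stock FROM products GROUP BY category

Result:
category  | avg_stock 
----------+-----------
Furniture | 256.666667
Kitchen   | 61        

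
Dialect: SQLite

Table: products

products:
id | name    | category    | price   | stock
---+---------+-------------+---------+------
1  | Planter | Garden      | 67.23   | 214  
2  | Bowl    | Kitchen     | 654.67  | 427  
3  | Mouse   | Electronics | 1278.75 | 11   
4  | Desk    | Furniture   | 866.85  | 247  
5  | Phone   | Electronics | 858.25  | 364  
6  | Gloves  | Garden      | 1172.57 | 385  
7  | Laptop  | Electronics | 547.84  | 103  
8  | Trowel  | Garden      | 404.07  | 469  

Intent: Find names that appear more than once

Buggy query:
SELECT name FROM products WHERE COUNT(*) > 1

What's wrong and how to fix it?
Bug: WHERE can't reference COUNT(*); aggregates are computed after WHERE

Fix: GROUP BY name, then filter groups with HAVING COUNT(*) > 1

Corrected query:
SELECT name FROM products GROUP BY name HAVING COUNT(*) > 1

Result:
(no rows)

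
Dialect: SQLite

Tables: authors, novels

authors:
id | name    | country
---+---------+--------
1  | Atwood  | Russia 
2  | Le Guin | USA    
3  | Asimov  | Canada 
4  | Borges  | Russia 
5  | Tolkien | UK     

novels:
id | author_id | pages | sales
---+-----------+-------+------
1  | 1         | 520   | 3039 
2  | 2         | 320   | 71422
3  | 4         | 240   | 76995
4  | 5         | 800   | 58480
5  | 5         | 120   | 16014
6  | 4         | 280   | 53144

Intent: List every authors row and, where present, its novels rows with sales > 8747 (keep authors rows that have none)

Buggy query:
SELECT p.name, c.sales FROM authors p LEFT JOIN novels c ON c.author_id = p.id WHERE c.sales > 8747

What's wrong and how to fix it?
Bug: A WHERE condition on the right-hand table after LEFT JOIN drops unmatched parents

Fix: Move the right-table condition into the ON clause so unmatched parents are kept

Corrected query:
SELECT p.name, c.sales FROM authors p LEFT JOIN novels c ON c.author_id = p.id AND c.sales > 8747

Result:
name    | sales
--------+------
Atwood  | NULL 
Le Guin | 71422
Asimov  | NULL 
Borges  | 53144
Borges  | 76995
Tolkien | 16014
Tolkien | 58480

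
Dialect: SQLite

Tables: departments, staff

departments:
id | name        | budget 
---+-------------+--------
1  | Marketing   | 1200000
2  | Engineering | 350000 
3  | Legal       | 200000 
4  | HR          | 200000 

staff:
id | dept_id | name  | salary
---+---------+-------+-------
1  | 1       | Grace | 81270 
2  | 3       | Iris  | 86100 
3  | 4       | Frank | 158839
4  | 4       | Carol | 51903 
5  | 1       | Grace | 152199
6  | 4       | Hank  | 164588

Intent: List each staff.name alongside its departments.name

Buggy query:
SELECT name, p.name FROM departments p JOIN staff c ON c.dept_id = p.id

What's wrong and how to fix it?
Bug: 'name' exists in both joined tables, so the database can't tell which one is meant

Fix: Prefix ambiguous columns with the table alias

Corrected query:
SELECT c.name, p.name FROM departments p JOIN staff c ON c.dept_id = p.id

Result:
name  | name     
------+----------
Grace | Marketing
Iris  | Legal    
Frank | HR       
Carol | HR       
Grace | Marketing
Hank  | HR       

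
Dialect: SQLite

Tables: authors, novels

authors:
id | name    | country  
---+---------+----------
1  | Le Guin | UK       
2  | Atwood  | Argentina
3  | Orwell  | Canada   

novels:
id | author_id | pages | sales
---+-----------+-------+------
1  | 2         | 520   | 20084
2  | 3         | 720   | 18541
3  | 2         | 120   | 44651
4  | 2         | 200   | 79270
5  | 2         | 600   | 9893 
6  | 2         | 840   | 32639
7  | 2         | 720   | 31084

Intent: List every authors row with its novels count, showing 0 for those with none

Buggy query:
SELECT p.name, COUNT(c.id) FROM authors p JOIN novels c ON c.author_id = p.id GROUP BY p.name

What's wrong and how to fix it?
Bug: INNER JOIN drops authors rows that have no matching novels rows

Fix: Switch to LEFT JOIN to retain unmatched parent rows

Corrected query:
SELECT p.name, COUNT(c.id) FROM authors p LEFT JOIN novels c ON c.author_id = p.id GROUP BY p.name

Result:
name    | COUNT(c.id)
--------+------------
Atwood  | 6          
Le Guin | 0          
Orwell  | 1          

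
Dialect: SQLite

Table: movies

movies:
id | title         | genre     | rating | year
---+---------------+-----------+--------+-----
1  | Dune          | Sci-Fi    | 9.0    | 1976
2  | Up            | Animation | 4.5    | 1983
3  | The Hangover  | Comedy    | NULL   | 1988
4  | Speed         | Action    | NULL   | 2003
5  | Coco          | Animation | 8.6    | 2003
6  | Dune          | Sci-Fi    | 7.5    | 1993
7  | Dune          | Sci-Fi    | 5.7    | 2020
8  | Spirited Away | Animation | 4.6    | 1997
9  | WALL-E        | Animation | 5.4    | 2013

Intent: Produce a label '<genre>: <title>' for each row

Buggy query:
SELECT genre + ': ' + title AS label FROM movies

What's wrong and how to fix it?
Bug: '+' is numeric addition; on text columns SQLite converts them to 0 instead of concatenating

Fix: Use the || operator for string concatenation

Corrected query:
SELECT genre || ': ' || title AS label FROM movies

Result:
label                   
------------------------
Sci-Fi: Dune            
Animation: Up           
Comedy: The Hangover    
Action: Speed           
Animation: Coco         
Sci-Fi: Dune            
Sci-Fi: Dune            
Animation: Spirited Away
Animation: WALL-E       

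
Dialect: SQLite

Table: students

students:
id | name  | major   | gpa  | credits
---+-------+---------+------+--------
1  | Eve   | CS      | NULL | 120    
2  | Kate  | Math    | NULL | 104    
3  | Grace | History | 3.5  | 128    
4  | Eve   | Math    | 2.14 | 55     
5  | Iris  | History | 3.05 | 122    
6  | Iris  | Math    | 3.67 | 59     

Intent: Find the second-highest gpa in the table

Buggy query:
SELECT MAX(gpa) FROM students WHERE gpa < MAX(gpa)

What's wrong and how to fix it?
Bug: MAX(gpa) on the right of the comparison is an aggregate-in-WHERE error

Fix: Put the inner MAX in a scalar subquery

Corrected query:
SELECT MAX(gpa) FROM students WHERE gpa < (SELECT MAX(gpa) FROM students)

Result:
MAX(gpa)
--------
3.5     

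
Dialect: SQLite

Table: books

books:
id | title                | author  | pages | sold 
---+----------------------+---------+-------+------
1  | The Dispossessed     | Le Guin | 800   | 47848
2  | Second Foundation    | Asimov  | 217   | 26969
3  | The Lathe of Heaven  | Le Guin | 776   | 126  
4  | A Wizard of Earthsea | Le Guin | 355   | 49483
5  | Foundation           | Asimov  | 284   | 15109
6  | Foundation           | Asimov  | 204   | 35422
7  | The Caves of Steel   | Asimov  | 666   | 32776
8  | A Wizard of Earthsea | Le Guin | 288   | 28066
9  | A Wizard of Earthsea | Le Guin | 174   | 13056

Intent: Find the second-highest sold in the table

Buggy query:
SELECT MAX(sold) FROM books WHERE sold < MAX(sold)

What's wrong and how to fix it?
Bug: MAX(sold) on the right of the comparison is an aggregate-in-WHERE error

Fix: Put the inner MAX in a scalar subquery

Corrected query:
SELECT MAX(sold) FROM books WHERE sold < (SELECT MAX(sold) FROM books)

Result:
MAX(sold)
---------
47848    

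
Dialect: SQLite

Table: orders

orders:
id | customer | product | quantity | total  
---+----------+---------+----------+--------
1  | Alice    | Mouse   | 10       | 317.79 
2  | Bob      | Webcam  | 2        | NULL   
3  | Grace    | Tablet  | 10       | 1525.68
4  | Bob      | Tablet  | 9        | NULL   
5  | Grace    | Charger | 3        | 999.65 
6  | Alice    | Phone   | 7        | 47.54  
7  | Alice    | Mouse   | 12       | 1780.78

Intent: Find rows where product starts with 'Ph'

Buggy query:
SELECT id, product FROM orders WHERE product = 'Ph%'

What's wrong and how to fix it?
Bug: Wildcards only work with LIKE; '=' treats '%' as a literal character

Fix: Use LIKE for wildcard pattern matching

Corrected query:
SELECT id, product FROM orders WHERE product LIKE 'Ph%'

Result:
id | product
---+--------
6  | Phone  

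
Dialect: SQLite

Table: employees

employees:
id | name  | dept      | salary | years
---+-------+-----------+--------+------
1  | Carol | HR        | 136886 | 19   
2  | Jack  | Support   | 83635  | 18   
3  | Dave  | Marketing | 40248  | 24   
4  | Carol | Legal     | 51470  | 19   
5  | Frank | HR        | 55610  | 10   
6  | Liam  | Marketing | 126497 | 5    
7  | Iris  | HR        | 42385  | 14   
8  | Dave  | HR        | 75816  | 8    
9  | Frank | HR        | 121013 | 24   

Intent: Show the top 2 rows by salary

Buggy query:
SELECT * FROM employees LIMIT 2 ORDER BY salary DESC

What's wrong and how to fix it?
Bug: ORDER BY cannot follow LIMIT; LIMIT is the final clause

Fix: Swap the clauses: ORDER BY first, then LIMIT

Corrected query:
SELECT * FROM employees ORDER BY salary DESC LIMIT 2

Result:
id | name  | dept      | salary | years
---+-------+-----------+--------+------
1  | Carol | HR        | 136886 | 19   
6  | Liam  | Marketing | 126497 | 5    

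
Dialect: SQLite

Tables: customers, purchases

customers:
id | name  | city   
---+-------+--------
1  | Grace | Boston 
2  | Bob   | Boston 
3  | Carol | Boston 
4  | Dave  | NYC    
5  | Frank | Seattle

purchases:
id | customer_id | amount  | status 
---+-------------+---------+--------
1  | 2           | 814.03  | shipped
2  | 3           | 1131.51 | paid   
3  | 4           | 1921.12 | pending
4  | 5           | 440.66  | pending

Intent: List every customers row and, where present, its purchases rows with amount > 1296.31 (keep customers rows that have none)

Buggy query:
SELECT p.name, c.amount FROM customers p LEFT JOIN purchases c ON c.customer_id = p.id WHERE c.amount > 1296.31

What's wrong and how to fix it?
Bug: A WHERE condition on the right-hand table after LEFT JOIN drops unmatched parents

Fix: Put 'c.amount > 1296.31' in the JOIN's ON clause instead of WHERE

Corrected query:
SELECT p.name, c.amount FROM customers p LEFT JOIN purchases c ON c.customer_id = p.id AND c.amount > 1296.31

Result:
name  | amount 
------+--------
Grace | NULL   
Bob   | NULL   
Carol | NULL   
Dave  | 1921.12
Frank | NULL   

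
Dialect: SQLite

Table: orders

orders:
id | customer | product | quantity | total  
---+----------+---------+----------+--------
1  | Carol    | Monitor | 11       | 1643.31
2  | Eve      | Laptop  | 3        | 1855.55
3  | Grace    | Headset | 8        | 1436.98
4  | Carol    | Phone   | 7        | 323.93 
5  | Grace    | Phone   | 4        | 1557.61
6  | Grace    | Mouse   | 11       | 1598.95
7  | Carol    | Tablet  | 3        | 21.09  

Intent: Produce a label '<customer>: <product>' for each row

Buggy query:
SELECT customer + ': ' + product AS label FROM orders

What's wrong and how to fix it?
Bug: SQLite uses || for string concatenation; + coerces text to numbers (yielding 0)

Fix: Replace + with || to concatenate text

Corrected query:
SELECT customer || ': ' || product AS label FROM orders

Result:
label         
--------------
Carol: Monitor
Eve: Laptop   
Grace: Headset
Carol: Phone  
Grace: Phone  
Grace: Mouse  
Carol: Tablet 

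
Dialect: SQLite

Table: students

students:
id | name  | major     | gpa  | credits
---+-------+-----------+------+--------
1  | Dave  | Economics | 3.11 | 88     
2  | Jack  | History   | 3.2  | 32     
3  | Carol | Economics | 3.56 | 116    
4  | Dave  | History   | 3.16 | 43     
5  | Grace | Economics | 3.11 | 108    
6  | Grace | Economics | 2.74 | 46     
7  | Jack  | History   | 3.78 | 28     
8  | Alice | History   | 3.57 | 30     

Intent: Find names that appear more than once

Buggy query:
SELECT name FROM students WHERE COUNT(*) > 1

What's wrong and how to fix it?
Bug: WHERE can't reference COUNT(*); aggregates are computed after WHERE

Fix: Group first, then use HAVING for the count condition

Corrected query:
SELECT name FROM students GROUP BY name HAVING COUNT(*) > 1

Result:
name 
-----
Dave 
Grace
Jack 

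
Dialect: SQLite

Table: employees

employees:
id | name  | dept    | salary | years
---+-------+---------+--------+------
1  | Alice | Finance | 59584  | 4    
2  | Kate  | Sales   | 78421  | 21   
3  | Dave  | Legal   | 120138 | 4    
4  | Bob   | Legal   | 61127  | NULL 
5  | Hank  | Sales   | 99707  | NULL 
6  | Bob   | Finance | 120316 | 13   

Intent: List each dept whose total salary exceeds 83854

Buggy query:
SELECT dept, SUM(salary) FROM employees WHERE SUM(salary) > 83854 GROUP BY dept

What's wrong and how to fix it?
Bug: WHERE runs before GROUP BY, so aggregates aren't available there

Fix: Use HAVING (which filters groups after aggregation) instead of WHERE

Corrected query:
SELECT dept, SUM(salary) FROM employees GROUP BY dept HAVING SUM(salary) > 83854

Result:
dept    | SUM(salary)
--------+------------
Finance | 179900     
Legal   | 181265     
Sales   | 178128     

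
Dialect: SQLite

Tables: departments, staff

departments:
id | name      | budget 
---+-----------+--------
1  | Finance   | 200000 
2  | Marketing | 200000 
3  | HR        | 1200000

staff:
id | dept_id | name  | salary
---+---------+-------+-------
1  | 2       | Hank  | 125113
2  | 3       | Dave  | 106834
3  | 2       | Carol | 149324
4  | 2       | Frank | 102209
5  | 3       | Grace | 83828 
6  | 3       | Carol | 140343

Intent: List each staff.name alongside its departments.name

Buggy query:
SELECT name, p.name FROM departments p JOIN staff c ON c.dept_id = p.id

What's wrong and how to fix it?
Bug: 'name' exists in both joined tables, so the database can't tell which one is meant

Fix: Prefix ambiguous columns with the table alias

Corrected query:
SELECT c.name, p.name FROM departments p JOIN staff c ON c.dept_id = p.id

Result:
name  | name     
------+----------
Hank  | Marketing
Dave  | HR       
Carol | Marketing
Frank | Marketing
Grace | HR       
Carol | HR       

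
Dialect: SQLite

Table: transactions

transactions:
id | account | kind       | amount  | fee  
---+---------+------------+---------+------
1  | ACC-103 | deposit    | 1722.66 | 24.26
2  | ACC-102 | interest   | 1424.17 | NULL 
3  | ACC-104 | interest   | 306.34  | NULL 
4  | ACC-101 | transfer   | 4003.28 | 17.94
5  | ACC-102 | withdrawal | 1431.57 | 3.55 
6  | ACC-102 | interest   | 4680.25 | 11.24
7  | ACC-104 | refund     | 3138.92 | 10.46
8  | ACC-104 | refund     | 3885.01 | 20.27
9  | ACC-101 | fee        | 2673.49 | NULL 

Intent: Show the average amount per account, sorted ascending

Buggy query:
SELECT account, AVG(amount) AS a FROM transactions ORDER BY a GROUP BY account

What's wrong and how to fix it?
Bug: ORDER BY appears before GROUP BY; SQL clause order requires GROUP BY first

Fix: Reorder: SELECT … FROM … GROUP BY … ORDER BY …

Corrected query:
SELECT account, AVG(amount) AS a FROM transactions GROUP BY account ORDER BY a

Result:
account | a          
--------+------------
ACC-103 | 1722.66    
ACC-104 | 2443.423333
ACC-102 | 2511.996667
ACC-101 | 3338.385   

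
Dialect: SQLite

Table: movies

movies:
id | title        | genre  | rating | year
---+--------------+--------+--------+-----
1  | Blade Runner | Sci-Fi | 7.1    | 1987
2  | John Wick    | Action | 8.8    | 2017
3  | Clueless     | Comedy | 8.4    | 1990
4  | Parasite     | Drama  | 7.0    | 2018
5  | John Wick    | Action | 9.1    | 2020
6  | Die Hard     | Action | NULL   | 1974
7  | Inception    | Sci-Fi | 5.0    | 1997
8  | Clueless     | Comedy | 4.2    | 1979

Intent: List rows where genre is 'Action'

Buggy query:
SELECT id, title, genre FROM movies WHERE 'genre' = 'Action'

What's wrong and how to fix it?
Bug: Single quotes denote string literals in SQL; the column name is being compared as a constant string

Fix: Remove the quotes around the column name (or use double quotes for an identifier)

Corrected query:
SELECT id, title, genre FROM movies WHERE genre = 'Action'

Result:
id | title     | genre 
---+-----------+-------
2  | John Wick | Action
5  | John Wick | Action
6  | Die Hard  | Action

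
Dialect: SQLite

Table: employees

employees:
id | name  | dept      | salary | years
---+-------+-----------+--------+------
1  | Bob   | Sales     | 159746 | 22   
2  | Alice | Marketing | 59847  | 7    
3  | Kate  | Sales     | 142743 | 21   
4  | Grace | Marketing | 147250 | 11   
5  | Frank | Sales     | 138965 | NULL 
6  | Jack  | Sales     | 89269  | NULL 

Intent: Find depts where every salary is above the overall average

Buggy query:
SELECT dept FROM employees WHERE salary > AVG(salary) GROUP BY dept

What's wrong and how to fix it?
Bug: WHERE evaluates per row before aggregation, so AVG() is unavailable

Fix: Use a subquery for AVG and a HAVING MIN(...) filter so the condition holds for every row in the group

Corrected query:
SELECT dept FROM employees GROUP BY dept HAVING MIN(salary) > (SELECT AVG(salary) FROM employees)

Result:
(no rows)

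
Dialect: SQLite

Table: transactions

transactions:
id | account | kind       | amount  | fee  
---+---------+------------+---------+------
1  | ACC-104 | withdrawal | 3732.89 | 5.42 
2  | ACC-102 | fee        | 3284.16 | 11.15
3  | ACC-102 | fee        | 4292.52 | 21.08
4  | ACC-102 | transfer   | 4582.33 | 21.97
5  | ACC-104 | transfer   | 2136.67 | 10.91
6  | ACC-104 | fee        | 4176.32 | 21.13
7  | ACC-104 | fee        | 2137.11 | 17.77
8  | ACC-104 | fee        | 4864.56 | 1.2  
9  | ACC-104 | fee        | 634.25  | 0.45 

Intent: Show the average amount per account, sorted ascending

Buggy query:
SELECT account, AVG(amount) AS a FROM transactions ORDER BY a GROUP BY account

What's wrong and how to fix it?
Bug: ORDER BY appears before GROUP BY; SQL clause order requires GROUP BY first

Fix: Reorder: SELECT … FROM … GROUP BY … ORDER BY …

Corrected query:
SELECT account, AVG(amount) AS a FROM transactions GROUP BY account ORDER BY a

Result:
account | a          
--------+------------
ACC-104 | 2946.966667
ACC-102 | 4053.003333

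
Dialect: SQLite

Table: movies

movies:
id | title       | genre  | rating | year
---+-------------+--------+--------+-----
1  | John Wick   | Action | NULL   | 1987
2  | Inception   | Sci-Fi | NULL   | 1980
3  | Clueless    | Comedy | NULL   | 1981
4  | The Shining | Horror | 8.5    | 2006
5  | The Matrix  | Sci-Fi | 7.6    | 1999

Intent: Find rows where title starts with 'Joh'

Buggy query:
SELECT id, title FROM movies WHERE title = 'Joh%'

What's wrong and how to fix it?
Bug: '=' compares the literal string including the % character; pattern matching needs LIKE

Fix: Replace '=' with LIKE so 'Joh%' is treated as a pattern

Corrected query:
SELECT id, title FROM movies WHERE title LIKE 'Joh%'

Result:
id | title    
---+----------
1  | John Wick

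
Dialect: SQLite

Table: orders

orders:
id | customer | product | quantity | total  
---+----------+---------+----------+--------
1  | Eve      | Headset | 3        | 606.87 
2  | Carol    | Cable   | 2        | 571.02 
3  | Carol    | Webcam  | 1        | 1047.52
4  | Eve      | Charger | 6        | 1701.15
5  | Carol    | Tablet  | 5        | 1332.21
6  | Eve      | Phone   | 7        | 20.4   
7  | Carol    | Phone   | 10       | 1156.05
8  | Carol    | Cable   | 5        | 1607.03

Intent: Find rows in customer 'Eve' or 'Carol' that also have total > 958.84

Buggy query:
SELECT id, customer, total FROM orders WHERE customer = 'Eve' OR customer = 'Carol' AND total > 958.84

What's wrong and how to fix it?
Bug: AND binds tighter than OR, so this parses as customer = 'Eve' OR (customer = 'Carol' AND total > 958.84)

Fix: Group the OR with parentheses (or use IN), then AND the threshold

Corrected query:
SELECT id, customer, total FROM orders WHERE (customer = 'Eve' OR customer = 'Carol') AND total > 958.84

Result:
id | customer | total  
---+----------+--------
3  | Carol    | 1047.52
4  | Eve      | 1701.15
5  | Carol    | 1332.21
7  | Carol    | 1156.05
8  | Carol    | 1607.03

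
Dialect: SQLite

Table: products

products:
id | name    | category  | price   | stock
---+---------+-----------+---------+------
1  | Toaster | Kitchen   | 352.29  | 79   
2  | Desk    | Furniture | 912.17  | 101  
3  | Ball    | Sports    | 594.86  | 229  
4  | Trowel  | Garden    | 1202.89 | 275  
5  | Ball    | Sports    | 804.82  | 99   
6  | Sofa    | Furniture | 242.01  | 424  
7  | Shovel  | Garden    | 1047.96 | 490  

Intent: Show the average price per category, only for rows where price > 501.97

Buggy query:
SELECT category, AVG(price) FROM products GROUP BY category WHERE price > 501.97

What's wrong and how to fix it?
Bug: Row-level WHERE must come before GROUP BY in the clause order

Fix: Place WHERE between FROM and GROUP BY

Corrected query:
SELECT category, AVG(price) FROM products WHERE price > 501.97 GROUP BY category

Result:
category  | AVG(price)
----------+-----------
Furniture | 912.17    
Garden    | 1125.425  
Sports    | 699.84    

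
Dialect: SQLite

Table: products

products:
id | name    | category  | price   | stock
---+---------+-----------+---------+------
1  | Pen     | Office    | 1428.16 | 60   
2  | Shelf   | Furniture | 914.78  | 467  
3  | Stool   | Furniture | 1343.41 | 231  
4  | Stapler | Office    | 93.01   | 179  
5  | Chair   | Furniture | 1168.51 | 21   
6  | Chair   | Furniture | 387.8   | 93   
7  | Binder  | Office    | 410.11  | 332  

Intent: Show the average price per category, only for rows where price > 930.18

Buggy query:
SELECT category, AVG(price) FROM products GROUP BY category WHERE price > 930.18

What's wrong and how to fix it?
Bug: WHERE cannot follow GROUP BY

Fix: Place WHERE between FROM and GROUP BY

Corrected query:
SELECT category, AVG(price) FROM products WHERE price > 930.18 GROUP BY category

Result:
category  | AVG(price)
----------+-----------
Furniture | 1255.96   
Office    | 1428.16   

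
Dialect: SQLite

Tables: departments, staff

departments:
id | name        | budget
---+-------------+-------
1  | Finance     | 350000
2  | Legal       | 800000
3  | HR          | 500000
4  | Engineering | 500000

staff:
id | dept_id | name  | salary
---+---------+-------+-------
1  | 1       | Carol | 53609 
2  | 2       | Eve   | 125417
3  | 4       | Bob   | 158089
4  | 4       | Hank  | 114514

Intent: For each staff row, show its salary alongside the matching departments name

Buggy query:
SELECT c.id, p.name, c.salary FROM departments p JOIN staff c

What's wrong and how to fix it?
Bug: Missing join condition: each staff row is matched to all departments rows instead of just its own

Fix: Specify the join condition linking the foreign key to the parent id

Corrected query:
SELECT c.id, p.name, c.salary FROM departments p JOIN staff c ON c.dept_id = p.id

Result:
id | name        | salary
---+-------------+-------
1  | Finance     | 53609 
2  | Legal       | 125417
3  | Engineering | 158089
4  | Engineering | 114514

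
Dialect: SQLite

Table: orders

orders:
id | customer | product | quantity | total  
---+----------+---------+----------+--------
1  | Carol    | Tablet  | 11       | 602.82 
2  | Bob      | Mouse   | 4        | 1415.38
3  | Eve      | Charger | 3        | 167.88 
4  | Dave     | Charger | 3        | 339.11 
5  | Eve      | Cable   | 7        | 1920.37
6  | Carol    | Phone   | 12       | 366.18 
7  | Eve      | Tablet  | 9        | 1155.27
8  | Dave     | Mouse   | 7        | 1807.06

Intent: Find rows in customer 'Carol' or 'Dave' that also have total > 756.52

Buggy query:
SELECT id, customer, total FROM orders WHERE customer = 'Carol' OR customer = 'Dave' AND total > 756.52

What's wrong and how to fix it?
Bug: Without parentheses, AND is evaluated before OR, so the total filter only applies to the 'Dave' branch

Fix: Add parentheses around the OR so the AND applies to both alternatives

Corrected query:
SELECT id, customer, total FROM orders WHERE (customer = 'Carol' OR customer = 'Dave') AND total > 756.52

Result:
id | customer | total  
---+----------+--------
8  | Dave     | 1807.06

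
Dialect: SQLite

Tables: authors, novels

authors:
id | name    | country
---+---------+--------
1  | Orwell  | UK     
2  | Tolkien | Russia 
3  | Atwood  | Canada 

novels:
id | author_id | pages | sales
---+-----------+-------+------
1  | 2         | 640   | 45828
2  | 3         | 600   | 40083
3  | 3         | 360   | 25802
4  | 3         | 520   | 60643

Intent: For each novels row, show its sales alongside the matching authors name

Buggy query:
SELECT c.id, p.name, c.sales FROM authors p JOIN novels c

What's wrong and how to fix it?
Bug: Missing join condition: each novels row is matched to all authors rows instead of just its own

Fix: Add ON c.author_id = p.id to the JOIN

Corrected query:
SELECT c.id, p.name, c.sales FROM authors p JOIN novels c ON c.author_id = p.id

Result:
id | name    | sales
---+---------+------
1  | Tolkien | 45828
2  | Atwood  | 40083
3  | Atwood  | 25802
4  | Atwood  | 60643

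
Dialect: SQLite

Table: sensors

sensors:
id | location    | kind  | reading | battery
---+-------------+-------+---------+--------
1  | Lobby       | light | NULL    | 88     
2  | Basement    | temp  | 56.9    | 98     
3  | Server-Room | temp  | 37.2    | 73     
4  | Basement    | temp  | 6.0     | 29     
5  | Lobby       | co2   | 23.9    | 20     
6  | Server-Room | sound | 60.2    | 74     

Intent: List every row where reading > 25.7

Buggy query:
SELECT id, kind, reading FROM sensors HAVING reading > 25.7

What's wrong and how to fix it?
Bug: This is a non-aggregate query (no GROUP BY, no aggregates), so in SQLite the HAVING clause is invalid here; a row-level condition belongs in WHERE

Fix: Use WHERE for row-level filtering

Corrected query:
SELECT id, kind, reading FROM sensors WHERE reading > 25.7

Result:
id | kind  | reading
---+-------+--------
2  | temp  | 56.9   
3  | temp  | 37.2   
6  | sound | 60.2   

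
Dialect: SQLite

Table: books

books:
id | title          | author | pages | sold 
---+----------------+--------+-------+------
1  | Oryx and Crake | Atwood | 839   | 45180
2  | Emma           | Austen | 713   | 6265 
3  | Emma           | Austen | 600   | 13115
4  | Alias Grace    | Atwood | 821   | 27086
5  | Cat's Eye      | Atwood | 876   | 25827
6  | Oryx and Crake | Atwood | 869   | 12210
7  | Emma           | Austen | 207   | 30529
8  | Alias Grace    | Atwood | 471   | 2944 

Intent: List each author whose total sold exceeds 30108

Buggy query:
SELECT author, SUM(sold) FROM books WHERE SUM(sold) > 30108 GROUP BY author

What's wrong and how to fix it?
Bug: Aggregate functions cannot appear in a WHERE clause

Fix: Move the aggregate condition to a HAVING clause

Corrected query:
SELECT author, SUM(sold) FROM books GROUP BY author HAVING SUM(sold) > 30108

Result:
author | SUM(sold)
-------+----------
Atwood | 113247   
Austen | 49909    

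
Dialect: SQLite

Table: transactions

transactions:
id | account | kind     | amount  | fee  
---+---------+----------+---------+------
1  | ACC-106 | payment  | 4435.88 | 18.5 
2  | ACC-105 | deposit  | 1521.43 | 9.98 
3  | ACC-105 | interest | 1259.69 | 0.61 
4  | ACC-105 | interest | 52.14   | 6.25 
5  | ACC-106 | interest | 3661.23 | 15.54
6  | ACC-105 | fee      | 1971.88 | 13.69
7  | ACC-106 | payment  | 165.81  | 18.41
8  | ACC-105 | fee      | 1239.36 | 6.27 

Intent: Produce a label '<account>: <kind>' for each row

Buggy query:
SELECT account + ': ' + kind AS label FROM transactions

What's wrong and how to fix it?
Bug: SQLite uses || for string concatenation; + coerces text to numbers (yielding 0)

Fix: Replace + with || to concatenate text

Corrected query:
SELECT account || ': ' || kind AS label FROM transactions

Result:
label            
-----------------
ACC-106: payment 
ACC-105: deposit 
ACC-105: interest
ACC-105: interest
ACC-106: interest
ACC-105: fee     
ACC-106: payment 
ACC-105: fee     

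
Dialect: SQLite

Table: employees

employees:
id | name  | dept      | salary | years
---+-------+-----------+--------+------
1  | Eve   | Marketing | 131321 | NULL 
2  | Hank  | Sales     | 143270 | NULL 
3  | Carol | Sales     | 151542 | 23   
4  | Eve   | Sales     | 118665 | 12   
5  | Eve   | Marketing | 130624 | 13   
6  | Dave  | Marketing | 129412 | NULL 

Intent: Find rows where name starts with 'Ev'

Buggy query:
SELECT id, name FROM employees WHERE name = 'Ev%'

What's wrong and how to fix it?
Bug: '=' compares the literal string including the % character; pattern matching needs LIKE

Fix: Use LIKE for wildcard pattern matching

Corrected query:
SELECT id, name FROM employees WHERE name LIKE 'Ev%'

Result:
id | name
---+-----
1  | Eve 
4  | Eve 
5  | Eve 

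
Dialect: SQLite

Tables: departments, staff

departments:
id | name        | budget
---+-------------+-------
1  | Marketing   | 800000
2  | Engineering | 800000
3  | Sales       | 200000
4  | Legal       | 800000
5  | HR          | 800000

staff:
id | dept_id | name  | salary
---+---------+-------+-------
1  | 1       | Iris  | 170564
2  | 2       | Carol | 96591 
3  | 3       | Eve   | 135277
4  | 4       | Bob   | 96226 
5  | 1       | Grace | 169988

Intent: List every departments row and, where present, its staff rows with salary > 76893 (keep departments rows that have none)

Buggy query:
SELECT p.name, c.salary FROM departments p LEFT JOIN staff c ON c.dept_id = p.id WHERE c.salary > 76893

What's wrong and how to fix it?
Bug: A WHERE condition on the right-hand table after LEFT JOIN drops unmatched parents

Fix: Put 'c.salary > 76893' in the JOIN's ON clause instead of WHERE

Corrected query:
SELECT p.name, c.salary FROM departments p LEFT JOIN staff c ON c.dept_id = p.id AND c.salary > 76893

Result:
name        | salary
------------+-------
Marketing   | 169988
Marketing   | 170564
Engineering | 96591 
Sales       | 135277
Legal       | 96226 
HR          | NULL  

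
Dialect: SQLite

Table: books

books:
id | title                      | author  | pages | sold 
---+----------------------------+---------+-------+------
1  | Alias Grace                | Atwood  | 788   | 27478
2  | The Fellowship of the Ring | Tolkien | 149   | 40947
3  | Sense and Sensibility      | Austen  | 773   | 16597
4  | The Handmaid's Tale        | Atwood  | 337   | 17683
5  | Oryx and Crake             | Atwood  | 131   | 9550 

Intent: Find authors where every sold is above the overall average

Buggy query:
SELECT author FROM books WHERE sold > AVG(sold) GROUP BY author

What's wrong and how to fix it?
Bug: AVG() is an aggregate; it can't sit directly in WHERE

Fix: Use a subquery for AVG and a HAVING MIN(...) filter so the condition holds for every row in the group

Corrected query:
SELECT author FROM books GROUP BY author HAVING MIN(sold) > (SELECT AVG(sold) FROM books)

Result:
author 
-------
Tolkien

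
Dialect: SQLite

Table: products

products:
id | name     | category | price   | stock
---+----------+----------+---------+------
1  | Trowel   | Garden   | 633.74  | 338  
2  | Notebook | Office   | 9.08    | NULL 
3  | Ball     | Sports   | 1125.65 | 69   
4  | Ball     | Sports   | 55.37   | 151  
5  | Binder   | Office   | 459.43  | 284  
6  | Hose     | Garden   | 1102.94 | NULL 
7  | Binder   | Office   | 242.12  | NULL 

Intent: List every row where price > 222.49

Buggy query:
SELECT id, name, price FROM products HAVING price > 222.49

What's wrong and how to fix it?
Bug: HAVING filters the output of aggregation, but this query has no GROUP BY and no aggregate functions, so SQLite rejects it (HAVING clause on a non-aggregate query); the condition here is per row

Fix: Use WHERE for row-level filtering

Corrected query:
SELECT id, name, price FROM products WHERE price > 222.49

Result:
id | name   | price  
---+--------+--------
1  | Trowel | 633.74 
3  | Ball   | 1125.65
5  | Binder | 459.43 
6  | Hose   | 1102.94
7  | Binder | 242.12 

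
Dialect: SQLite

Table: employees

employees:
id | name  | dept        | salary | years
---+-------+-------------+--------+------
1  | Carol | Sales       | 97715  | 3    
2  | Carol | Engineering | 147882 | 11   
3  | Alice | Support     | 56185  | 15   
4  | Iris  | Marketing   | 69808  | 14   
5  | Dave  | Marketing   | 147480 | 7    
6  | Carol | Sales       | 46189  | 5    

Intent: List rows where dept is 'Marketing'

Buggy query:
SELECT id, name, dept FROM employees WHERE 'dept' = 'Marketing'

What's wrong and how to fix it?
Bug: 'dept' in single quotes is a string literal, not the column; the comparison is literal-vs-literal and never true

Fix: Reference the column as dept without single quotes

Corrected query:
SELECT id, name, dept FROM employees WHERE dept = 'Marketing'

Result:
id | name | dept     
---+------+----------
4  | Iris | Marketing
5  | Dave | Marketing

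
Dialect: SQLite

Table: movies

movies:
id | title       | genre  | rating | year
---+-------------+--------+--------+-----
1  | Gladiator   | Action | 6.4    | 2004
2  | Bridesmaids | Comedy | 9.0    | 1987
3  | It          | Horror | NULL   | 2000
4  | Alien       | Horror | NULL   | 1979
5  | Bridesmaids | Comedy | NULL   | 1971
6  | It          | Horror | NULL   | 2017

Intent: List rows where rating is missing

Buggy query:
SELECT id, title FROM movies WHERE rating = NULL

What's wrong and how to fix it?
Bug: '= NULL' is always unknown in SQL three-valued logic, so no rows match

Fix: Replace '= NULL' with 'IS NULL'

Corrected query:
SELECT id, title FROM movies WHERE rating IS NULL

Result:
id | title      
---+------------
3  | It         
4  | Alien      
5  | Bridesmaids
6  | It         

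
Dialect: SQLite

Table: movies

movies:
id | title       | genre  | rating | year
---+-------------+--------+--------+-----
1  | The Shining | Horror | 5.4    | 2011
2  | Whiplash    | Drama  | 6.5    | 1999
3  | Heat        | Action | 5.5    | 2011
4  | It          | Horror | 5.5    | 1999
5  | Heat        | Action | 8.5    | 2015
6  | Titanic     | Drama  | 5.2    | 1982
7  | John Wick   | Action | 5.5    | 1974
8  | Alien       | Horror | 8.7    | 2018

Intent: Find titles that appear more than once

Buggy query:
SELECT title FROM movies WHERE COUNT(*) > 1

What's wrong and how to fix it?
Bug: COUNT(*) is an aggregate and cannot be used in WHERE

Fix: GROUP BY title, then filter groups with HAVING COUNT(*) > 1

Corrected query:
SELECT title FROM movies GROUP BY title HAVING COUNT(*) > 1

Result:
title
-----
Heat 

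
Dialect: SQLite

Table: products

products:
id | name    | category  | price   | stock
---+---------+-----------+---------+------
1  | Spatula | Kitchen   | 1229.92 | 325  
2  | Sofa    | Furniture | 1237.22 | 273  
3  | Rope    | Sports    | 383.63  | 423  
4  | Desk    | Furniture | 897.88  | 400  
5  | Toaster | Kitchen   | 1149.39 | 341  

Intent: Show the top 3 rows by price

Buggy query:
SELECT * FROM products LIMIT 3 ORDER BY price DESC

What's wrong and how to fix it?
Bug: LIMIT must come after ORDER BY

Fix: Swap the clauses: ORDER BY first, then LIMIT

Corrected query:
SELECT * FROM products ORDER BY price DESC LIMIT 3

Result:
id | name    | category  | price   | stock
---+---------+-----------+---------+------
2  | Sofa    | Furniture | 1237.22 | 273  
1  | Spatula | Kitchen   | 1229.92 | 325  
5  | Toaster | Kitchen   | 1149.39 | 341  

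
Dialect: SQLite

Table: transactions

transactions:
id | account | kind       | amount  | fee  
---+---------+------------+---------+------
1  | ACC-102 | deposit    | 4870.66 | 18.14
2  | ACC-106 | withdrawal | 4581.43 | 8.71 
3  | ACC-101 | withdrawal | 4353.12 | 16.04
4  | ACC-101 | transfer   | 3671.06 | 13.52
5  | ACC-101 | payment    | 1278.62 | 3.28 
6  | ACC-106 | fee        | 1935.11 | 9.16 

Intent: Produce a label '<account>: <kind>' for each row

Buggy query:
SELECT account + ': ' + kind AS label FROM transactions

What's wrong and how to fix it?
Bug: '+' is numeric addition; on text columns SQLite converts them to 0 instead of concatenating

Fix: Replace + with || to concatenate text

Corrected query:
SELECT account || ': ' || kind AS label FROM transactions

Result:
label              
-------------------
ACC-102: deposit   
ACC-106: withdrawal
ACC-101: withdrawal
ACC-101: transfer  
ACC-101: payment   
ACC-106: fee       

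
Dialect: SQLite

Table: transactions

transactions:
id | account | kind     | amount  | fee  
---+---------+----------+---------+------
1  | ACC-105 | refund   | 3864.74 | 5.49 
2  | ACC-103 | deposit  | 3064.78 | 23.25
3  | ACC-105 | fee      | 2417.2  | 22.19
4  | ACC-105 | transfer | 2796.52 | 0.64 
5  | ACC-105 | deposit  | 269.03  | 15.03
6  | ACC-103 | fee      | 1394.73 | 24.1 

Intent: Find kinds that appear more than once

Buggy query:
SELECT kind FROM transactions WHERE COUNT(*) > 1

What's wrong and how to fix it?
Bug: WHERE can't reference COUNT(*); aggregates are computed after WHERE

Fix: GROUP BY kind, then filter groups with HAVING COUNT(*) > 1

Corrected query:
SELECT kind FROM transactions GROUP BY kind HAVING COUNT(*) > 1

Result:
kind   
-------
deposit
fee    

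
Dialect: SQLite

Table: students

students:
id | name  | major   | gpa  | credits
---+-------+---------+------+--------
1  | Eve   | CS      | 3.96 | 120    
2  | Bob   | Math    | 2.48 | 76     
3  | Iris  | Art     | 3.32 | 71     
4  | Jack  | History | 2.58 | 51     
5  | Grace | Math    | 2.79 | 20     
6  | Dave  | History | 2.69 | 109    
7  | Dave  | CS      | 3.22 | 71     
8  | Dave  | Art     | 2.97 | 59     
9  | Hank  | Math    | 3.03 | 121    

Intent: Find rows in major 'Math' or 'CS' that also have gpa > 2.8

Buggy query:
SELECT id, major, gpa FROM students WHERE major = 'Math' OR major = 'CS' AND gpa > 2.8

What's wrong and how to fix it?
Bug: Without parentheses, AND is evaluated before OR, so the gpa filter only applies to the 'CS' branch

Fix: Add parentheses around the OR so the AND applies to both alternatives

Corrected query:
SELECT id, major, gpa FROM students WHERE (major = 'Math' OR major = 'CS') AND gpa > 2.8

Result:
id | major | gpa 
---+-------+-----
1  | CS    | 3.96
7  | CS    | 3.22
9  | Math  | 3.03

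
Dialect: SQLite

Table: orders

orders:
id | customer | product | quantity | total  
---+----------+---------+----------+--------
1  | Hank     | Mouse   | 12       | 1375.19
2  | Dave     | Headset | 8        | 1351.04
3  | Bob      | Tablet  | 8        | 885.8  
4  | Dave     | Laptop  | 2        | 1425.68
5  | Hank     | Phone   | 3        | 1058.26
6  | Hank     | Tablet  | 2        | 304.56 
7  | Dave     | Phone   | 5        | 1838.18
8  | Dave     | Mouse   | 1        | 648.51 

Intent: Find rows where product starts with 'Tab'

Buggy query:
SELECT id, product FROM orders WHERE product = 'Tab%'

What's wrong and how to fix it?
Bug: '=' compares the literal string including the % character; pattern matching needs LIKE

Fix: Replace '=' with LIKE so 'Tab%' is treated as a pattern

Corrected query:
SELECT id, product FROM orders WHERE product LIKE 'Tab%'

Result:
id | product
---+--------
3  | Tablet 
6  | Tablet 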